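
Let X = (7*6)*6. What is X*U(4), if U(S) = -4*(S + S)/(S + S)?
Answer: -1008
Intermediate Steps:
X = 252 (X = 42*6 = 252)
U(S) = -4 (U(S) = -4*2*S/(2*S) = -4*2*S*1/(2*S) = -4*1 = -4)
X*U(4) = 252*(-4) = -1008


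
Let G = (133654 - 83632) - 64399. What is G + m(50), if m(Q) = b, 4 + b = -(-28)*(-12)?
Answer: -14717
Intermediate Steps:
b = -340 (b = -4 - (-28)*(-12) = -4 - 1*336 = -4 - 336 = -340)
m(Q) = -340
G = -14377 (G = 50022 - 64399 = -14377)
G + m(50) = -14377 - 340 = -14717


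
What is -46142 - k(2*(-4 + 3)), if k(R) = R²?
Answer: -46146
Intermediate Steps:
-46142 - k(2*(-4 + 3)) = -46142 - (2*(-4 + 3))² = -46142 - (2*(-1))² = -46142 - 1*(-2)² = -46142 - 1*4 = -46142 - 4 = -46146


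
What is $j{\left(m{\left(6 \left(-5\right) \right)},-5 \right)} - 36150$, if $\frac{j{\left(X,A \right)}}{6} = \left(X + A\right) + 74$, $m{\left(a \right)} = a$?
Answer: $-35916$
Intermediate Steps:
$j{\left(X,A \right)} = 444 + 6 A + 6 X$ ($j{\left(X,A \right)} = 6 \left(\left(X + A\right) + 74\right) = 6 \left(\left(A + X\right) + 74\right) = 6 \left(74 + A + X\right) = 444 + 6 A + 6 X$)
$j{\left(m{\left(6 \left(-5\right) \right)},-5 \right)} - 36150 = \left(444 + 6 \left(-5\right) + 6 \cdot 6 \left(-5\right)\right) - 36150 = \left(444 - 30 + 6 \left(-30\right)\right) - 36150 = \left(444 - 30 - 180\right) - 36150 = 234 - 36150 = -35916$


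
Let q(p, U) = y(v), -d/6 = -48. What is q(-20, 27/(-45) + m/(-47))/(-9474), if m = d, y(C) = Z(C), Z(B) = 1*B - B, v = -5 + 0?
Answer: 0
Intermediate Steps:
v = -5
Z(B) = 0 (Z(B) = B - B = 0)
y(C) = 0
d = 288 (d = -6*(-48) = 288)
m = 288
q(p, U) = 0
q(-20, 27/(-45) + m/(-47))/(-9474) = 0/(-9474) = 0*(-1/9474) = 0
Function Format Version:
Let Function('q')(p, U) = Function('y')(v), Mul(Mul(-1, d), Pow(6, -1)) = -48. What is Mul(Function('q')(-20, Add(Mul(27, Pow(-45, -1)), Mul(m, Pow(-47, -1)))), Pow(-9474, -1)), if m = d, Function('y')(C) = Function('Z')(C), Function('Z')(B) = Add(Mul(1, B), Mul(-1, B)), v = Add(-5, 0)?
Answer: 0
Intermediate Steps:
v = -5
Function('Z')(B) = 0 (Function('Z')(B) = Add(B, Mul(-1, B)) = 0)
Function('y')(C) = 0
d = 288 (d = Mul(-6, -48) = 288)
m = 288
Function('q')(p, U) = 0
Mul(Function('q')(-20, Add(Mul(27, Pow(-45, -1)), Mul(m, Pow(-47, -1)))), Pow(-9474, -1)) = Mul(0, Pow(-9474, -1)) = Mul(0, Rational(-1, 9474)) = 0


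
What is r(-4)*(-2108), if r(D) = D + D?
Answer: 16864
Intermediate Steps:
r(D) = 2*D
r(-4)*(-2108) = (2*(-4))*(-2108) = -8*(-2108) = 16864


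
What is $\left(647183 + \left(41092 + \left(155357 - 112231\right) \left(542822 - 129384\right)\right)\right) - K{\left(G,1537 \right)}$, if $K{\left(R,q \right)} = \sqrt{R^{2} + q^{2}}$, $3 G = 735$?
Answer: $17830615463 - \sqrt{2422394} \approx 1.7831 \cdot 10^{10}$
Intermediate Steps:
$G = 245$ ($G = \frac{1}{3} \cdot 735 = 245$)
$\left(647183 + \left(41092 + \left(155357 - 112231\right) \left(542822 - 129384\right)\right)\right) - K{\left(G,1537 \right)} = \left(647183 + \left(41092 + \left(155357 - 112231\right) \left(542822 - 129384\right)\right)\right) - \sqrt{245^{2} + 1537^{2}} = \left(647183 + \left(41092 + 43126 \cdot 413438\right)\right) - \sqrt{60025 + 2362369} = \left(647183 + \left(41092 + 17829927188\right)\right) - \sqrt{2422394} = \left(647183 + 17829968280\right) - \sqrt{2422394} = 17830615463 - \sqrt{2422394}$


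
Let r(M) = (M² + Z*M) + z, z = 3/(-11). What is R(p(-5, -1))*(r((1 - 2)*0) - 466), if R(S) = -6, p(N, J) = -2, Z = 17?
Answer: 30774/11 ≈ 2797.6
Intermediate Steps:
z = -3/11 (z = 3*(-1/11) = -3/11 ≈ -0.27273)
r(M) = -3/11 + M² + 17*M (r(M) = (M² + 17*M) - 3/11 = -3/11 + M² + 17*M)
R(p(-5, -1))*(r((1 - 2)*0) - 466) = -6*((-3/11 + ((1 - 2)*0)² + 17*((1 - 2)*0)) - 466) = -6*((-3/11 + (-1*0)² + 17*(-1*0)) - 466) = -6*((-3/11 + 0² + 17*0) - 466) = -6*((-3/11 + 0 + 0) - 466) = -6*(-3/11 - 466) = -6*(-5129/11) = 30774/11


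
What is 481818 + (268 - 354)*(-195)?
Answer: 498588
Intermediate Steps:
481818 + (268 - 354)*(-195) = 481818 - 86*(-195) = 481818 + 16770 = 498588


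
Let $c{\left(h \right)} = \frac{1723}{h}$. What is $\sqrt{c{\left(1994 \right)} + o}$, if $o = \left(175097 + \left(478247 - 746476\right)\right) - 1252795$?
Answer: $\frac{233 i \sqrt{98573390}}{1994} \approx 1160.1 i$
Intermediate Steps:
$o = -1345927$ ($o = \left(175097 - 268229\right) - 1252795 = -93132 - 1252795 = -1345927$)
$\sqrt{c{\left(1994 \right)} + o} = \sqrt{\frac{1723}{1994} - 1345927} = \sqrt{- \frac{2683776715}{1994}} = \frac{233 i \sqrt{98573390}}{1994}$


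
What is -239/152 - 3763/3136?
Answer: -165185/59584 ≈ -2.7723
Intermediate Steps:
-239/152 - 3763/3136 = -165185/59584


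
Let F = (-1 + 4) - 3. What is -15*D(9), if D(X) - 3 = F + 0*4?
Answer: -45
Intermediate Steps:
F = 0 (F = 3 - 3 = 0)
D(X) = 3 (D(X) = 3 + (0 + 0*4) = 3 + (0 + 0) = 3 + 0 = 3)
-15*D(9) = -15*3 = -45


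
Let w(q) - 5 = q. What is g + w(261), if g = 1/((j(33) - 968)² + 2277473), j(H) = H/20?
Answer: 341682886714/1284522129 ≈ 266.00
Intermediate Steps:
w(q) = 5 + q
j(H) = H/20 (j(H) = H*(1/20) = H/20)
g = 400/1284522129 (g = 1/(((1/20)*33 - 968)² + 2277473) = 1/((33/20 - 968)² + 2277473) = 1/((-19327/20)² + 2277473) = 1/(373532929/400 + 2277473) = 1/(1284522129/400) = 400/1284522129 ≈ 3.1140e-7)
g + w(261) = 400/1284522129 + (5 + 261) = 400/1284522129 + 266 = 341682886714/1284522129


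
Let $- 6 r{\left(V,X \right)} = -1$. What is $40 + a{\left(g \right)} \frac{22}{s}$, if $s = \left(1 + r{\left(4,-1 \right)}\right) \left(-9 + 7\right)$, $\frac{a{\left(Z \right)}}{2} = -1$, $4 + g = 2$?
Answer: $\frac{412}{7} \approx 58.857$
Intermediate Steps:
$g = -2$ ($g = -4 + 2 = -2$)
$r{\left(V,X \right)} = \frac{1}{6}$ ($r{\left(V,X \right)} = \left(- \frac{1}{6}\right) \left(-1\right) = \frac{1}{6}$)
$a{\left(Z \right)} = -2$ ($a{\left(Z \right)} = 2 \left(-1\right) = -2$)
$s = - \frac{7}{3}$ ($s = \left(1 + \frac{1}{6}\right) \left(-9 + 7\right) = \frac{7}{6} \left(-2\right) = - \frac{7}{3} \approx -2.3333$)
$40 + a{\left(g \right)} \frac{22}{s} = 40 - 2 \frac{22}{- \frac{7}{3}} = 40 - 2 \cdot 22 \left(- \frac{3}{7}\right) = 40 - - \frac{132}{7} = 40 + \frac{132}{7} = \frac{412}{7}$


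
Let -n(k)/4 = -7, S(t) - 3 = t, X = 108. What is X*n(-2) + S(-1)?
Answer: 3026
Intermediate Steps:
S(t) = 3 + t
n(k) = 28 (n(k) = -4*(-7) = 28)
X*n(-2) + S(-1) = 108*28 + (3 - 1) = 3024 + 2 = 3026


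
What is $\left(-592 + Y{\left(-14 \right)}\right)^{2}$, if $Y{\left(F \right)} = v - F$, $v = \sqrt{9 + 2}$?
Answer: $\left(578 - \sqrt{11}\right)^{2} \approx 3.3026 \cdot 10^{5}$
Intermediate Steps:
$v = \sqrt{11} \approx 3.3166$
$Y{\left(F \right)} = \sqrt{11} - F$
$\left(-592 + Y{\left(-14 \right)}\right)^{2} = \left(-592 + \left(\sqrt{11} - -14\right)\right)^{2} = \left(-592 + \left(\sqrt{11} + 14\right)\right)^{2} = \left(-592 + \left(14 + \sqrt{11}\right)\right)^{2} = \left(-578 + \sqrt{11}\right)^{2}$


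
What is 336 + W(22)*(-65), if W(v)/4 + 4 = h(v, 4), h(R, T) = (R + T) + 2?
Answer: -5904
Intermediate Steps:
h(R, T) = 2 + R + T
W(v) = 8 + 4*v (W(v) = -16 + 4*(2 + v + 4) = -16 + 4*(6 + v) = -16 + (24 + 4*v) = 8 + 4*v)
336 + W(22)*(-65) = 336 + (8 + 4*22)*(-65) = 336 + (8 + 88)*(-65) = 336 + 96*(-65) = 336 - 6240 = -5904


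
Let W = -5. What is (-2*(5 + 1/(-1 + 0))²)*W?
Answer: 160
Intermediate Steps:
(-2*(5 + 1/(-1 + 0))²)*W = -2*(5 + 1/(-1 + 0))²*(-5) = -2*(5 + 1/(-1))²*(-5) = -2*(5 - 1)²*(-5) = -2*4²*(-5) = -2*16*(-5) = -32*(-5) = 160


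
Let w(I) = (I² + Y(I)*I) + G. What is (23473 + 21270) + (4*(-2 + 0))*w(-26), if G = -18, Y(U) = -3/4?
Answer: 39323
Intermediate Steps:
Y(U) = -¾ (Y(U) = -3*¼ = -¾)
w(I) = -18 + I² - 3*I/4 (w(I) = (I² - 3*I/4) - 18 = -18 + I² - 3*I/4)
(23473 + 21270) + (4*(-2 + 0))*w(-26) = (23473 + 21270) + (4*(-2 + 0))*(-18 + (-26)² - ¾*(-26)) = 44743 + (4*(-2))*(-18 + 676 + 39/2) = 44743 - 8*1355/2 = 44743 - 5420 = 39323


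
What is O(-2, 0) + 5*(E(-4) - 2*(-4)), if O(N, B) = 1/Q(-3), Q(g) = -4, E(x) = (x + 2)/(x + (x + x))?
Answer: 487/12 ≈ 40.583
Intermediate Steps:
E(x) = (2 + x)/(3*x) (E(x) = (2 + x)/(x + 2*x) = (2 + x)/((3*x)) = (2 + x)*(1/(3*x)) = (2 + x)/(3*x))
O(N, B) = -1/4 (O(N, B) = 1/(-4) = 1*(-1/4) = -1/4)
O(-2, 0) + 5*(E(-4) - 2*(-4)) = -1/4 + 5*((1/3)*(2 - 4)/(-4) - 2*(-4)) = -1/4 + 5*((1/3)*(-1/4)*(-2) + 8) = -1/4 + 5*(1/6 + 8) = -1/4 + 5*(49/6) = -1/4 + 245/6 = 487/12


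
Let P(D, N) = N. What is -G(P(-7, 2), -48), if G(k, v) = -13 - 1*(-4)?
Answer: 9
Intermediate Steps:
G(k, v) = -9 (G(k, v) = -13 + 4 = -9)
-G(P(-7, 2), -48) = -1*(-9) = 9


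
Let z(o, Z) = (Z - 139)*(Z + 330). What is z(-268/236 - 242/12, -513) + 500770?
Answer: 620086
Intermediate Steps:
z(o, Z) = (-139 + Z)*(330 + Z)
z(-268/236 - 242/12, -513) + 500770 = (-45870 + (-513)² + 191*(-513)) + 500770 = (-45870 + 263169 - 97983) + 500770 = 119316 + 500770 = 620086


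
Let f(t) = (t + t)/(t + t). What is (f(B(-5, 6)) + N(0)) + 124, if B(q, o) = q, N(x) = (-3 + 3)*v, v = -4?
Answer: 125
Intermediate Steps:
N(x) = 0 (N(x) = (-3 + 3)*(-4) = 0*(-4) = 0)
f(t) = 1 (f(t) = (2*t)/((2*t)) = (2*t)*(1/(2*t)) = 1)
(f(B(-5, 6)) + N(0)) + 124 = (1 + 0) + 124 = 1 + 124 = 125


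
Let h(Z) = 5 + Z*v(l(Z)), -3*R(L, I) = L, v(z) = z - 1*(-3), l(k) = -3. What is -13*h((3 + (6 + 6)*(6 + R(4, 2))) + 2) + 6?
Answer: -59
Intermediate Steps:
v(z) = 3 + z (v(z) = z + 3 = 3 + z)
R(L, I) = -L/3
h(Z) = 5 (h(Z) = 5 + Z*(3 - 3) = 5 + Z*0 = 5 + 0 = 5)
-13*h((3 + (6 + 6)*(6 + R(4, 2))) + 2) + 6 = -13*5 + 6 = -65 + 6 = -59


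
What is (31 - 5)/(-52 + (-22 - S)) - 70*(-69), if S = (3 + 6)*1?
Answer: 400864/83 ≈ 4829.7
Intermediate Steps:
S = 9 (S = 9*1 = 9)
(31 - 5)/(-52 + (-22 - S)) - 70*(-69) = (31 - 5)/(-52 + (-22 - 1*9)) - 70*(-69) = 26/(-52 + (-22 - 9)) + 4830 = 26/(-52 - 31) + 4830 = 26/(-83) + 4830 = 26*(-1/83) + 4830 = -26/83 + 4830 = 400864/83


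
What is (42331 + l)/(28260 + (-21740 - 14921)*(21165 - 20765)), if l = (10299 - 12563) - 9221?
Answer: -15423/7318070 ≈ -0.0021075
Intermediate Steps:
l = -11485 (l = -2264 - 9221 = -11485)
(42331 + l)/(28260 + (-21740 - 14921)*(21165 - 20765)) = (42331 - 11485)/(28260 + (-21740 - 14921)*(21165 - 20765)) = 30846/(28260 - 36661*400) = 30846/(28260 - 14664400) = 30846/(-14636140) = 30846*(-1/14636140) = -15423/7318070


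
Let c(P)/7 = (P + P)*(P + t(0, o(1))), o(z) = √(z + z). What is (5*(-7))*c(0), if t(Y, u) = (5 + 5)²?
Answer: 0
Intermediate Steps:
o(z) = √2*√z (o(z) = √(2*z) = √2*√z)
t(Y, u) = 100 (t(Y, u) = 10² = 100)
c(P) = 14*P*(100 + P) (c(P) = 7*((P + P)*(P + 100)) = 7*((2*P)*(100 + P)) = 7*(2*P*(100 + P)) = 14*P*(100 + P))
(5*(-7))*c(0) = (5*(-7))*(14*0*(100 + 0)) = -490*0*100 = -35*0 = 0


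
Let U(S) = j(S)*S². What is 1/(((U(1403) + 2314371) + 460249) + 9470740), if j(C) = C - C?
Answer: 1/12245360 ≈ 8.1664e-8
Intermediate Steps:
j(C) = 0
U(S) = 0 (U(S) = 0*S² = 0)
1/(((U(1403) + 2314371) + 460249) + 9470740) = 1/(((0 + 2314371) + 460249) + 9470740) = 1/((2314371 + 460249) + 9470740) = 1/(2774620 + 9470740) = 1/12245360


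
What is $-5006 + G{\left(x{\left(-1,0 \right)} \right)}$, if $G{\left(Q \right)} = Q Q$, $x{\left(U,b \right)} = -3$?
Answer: $-4997$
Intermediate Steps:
$G{\left(Q \right)} = Q^{2}$
$-5006 + G{\left(x{\left(-1,0 \right)} \right)} = -5006 + \left(-3\right)^{2} = -5006 + 9 = -4997$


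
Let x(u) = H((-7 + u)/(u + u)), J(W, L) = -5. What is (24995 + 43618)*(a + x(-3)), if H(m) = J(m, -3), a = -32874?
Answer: -2255926827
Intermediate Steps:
H(m) = -5
x(u) = -5
(24995 + 43618)*(a + x(-3)) = (24995 + 43618)*(-32874 - 5) = 68613*(-32879) = -2255926827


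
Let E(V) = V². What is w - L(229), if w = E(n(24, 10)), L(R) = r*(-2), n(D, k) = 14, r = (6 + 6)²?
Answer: 484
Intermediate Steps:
r = 144 (r = 12² = 144)
L(R) = -288 (L(R) = 144*(-2) = -288)
w = 196 (w = 14² = 196)
w - L(229) = 196 - 1*(-288) = 196 + 288 = 484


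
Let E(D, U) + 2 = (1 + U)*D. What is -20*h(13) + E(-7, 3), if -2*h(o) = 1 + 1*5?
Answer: 30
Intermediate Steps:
E(D, U) = -2 + D*(1 + U) (E(D, U) = -2 + (1 + U)*D = -2 + D*(1 + U))
h(o) = -3 (h(o) = -(1 + 1*5)/2 = -(1 + 5)/2 = -½*6 = -3)
-20*h(13) + E(-7, 3) = -20*(-3) + (-2 - 7 - 7*3) = 60 + (-2 - 7 - 21) = 60 - 30 = 30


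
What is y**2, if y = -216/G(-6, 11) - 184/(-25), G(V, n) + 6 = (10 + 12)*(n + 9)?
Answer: 1385923984/29430625 ≈ 47.091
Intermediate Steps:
G(V, n) = 192 + 22*n (G(V, n) = -6 + (10 + 12)*(n + 9) = -6 + 22*(9 + n) = -6 + (198 + 22*n) = 192 + 22*n)
y = 37228/5425 (y = -216/(192 + 22*11) - 184/(-25) = -216/(192 + 242) - 184*(-1/25) = -216/434 + 184/25 = -216*1/434 + 184/25 = -108/217 + 184/25 = 37228/5425 ≈ 6.8623)
y**2 = (37228/5425)**2 = 1385923984/29430625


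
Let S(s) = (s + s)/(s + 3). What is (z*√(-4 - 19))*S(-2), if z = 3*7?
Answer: -84*I*√23 ≈ -402.85*I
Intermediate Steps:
S(s) = 2*s/(3 + s) (S(s) = (2*s)/(3 + s) = 2*s/(3 + s))
z = 21
(z*√(-4 - 19))*S(-2) = (21*√(-4 - 19))*(2*(-2)/(3 - 2)) = (21*√(-23))*(2*(-2)/1) = (21*(I*√23))*(2*(-2)*1) = (21*I*√23)*(-4) = -84*I*√23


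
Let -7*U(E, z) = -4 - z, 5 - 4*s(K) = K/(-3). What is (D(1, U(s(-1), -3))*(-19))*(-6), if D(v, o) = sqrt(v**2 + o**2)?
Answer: 570*sqrt(2)/7 ≈ 115.16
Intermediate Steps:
s(K) = 5/4 + K/12 (s(K) = 5/4 - K/(4*(-3)) = 5/4 - K*(-1)/(4*3) = 5/4 - (-1)*K/12 = 5/4 + K/12)
U(E, z) = 4/7 + z/7 (U(E, z) = -(-4 - z)/7 = 4/7 + z/7)
D(v, o) = sqrt(o**2 + v**2)
(D(1, U(s(-1), -3))*(-19))*(-6) = (sqrt((4/7 + (1/7)*(-3))**2 + 1**2)*(-19))*(-6) = (sqrt((4/7 - 3/7)**2 + 1)*(-19))*(-6) = (sqrt((1/7)**2 + 1)*(-19))*(-6) = (sqrt(1/49 + 1)*(-19))*(-6) = (sqrt(50/49)*(-19))*(-6) = ((5*sqrt(2)/7)*(-19))*(-6) = -95*sqrt(2)/7*(-6) = 570*sqrt(2)/7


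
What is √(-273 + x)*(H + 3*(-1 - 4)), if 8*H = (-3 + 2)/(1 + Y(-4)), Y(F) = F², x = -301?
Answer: -2041*I*√574/136 ≈ -359.55*I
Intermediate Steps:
H = -1/136 (H = ((-3 + 2)/(1 + (-4)²))/8 = (-1/(1 + 16))/8 = (-1/17)/8 = (-1*1/17)/8 = (⅛)*(-1/17) = -1/136 ≈ -0.0073529)
√(-273 + x)*(H + 3*(-1 - 4)) = √(-273 - 301)*(-1/136 + 3*(-1 - 4)) = √(-574)*(-1/136 + 3*(-5)) = (I*√574)*(-1/136 - 15) = (I*√574)*(-2041/136) = -2041*I*√574/136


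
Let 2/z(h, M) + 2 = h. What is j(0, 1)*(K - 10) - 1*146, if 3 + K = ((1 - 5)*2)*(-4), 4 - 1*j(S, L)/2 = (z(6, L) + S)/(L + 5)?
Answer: 17/6 ≈ 2.8333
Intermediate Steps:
z(h, M) = 2/(-2 + h)
j(S, L) = 8 - 2*(½ + S)/(5 + L) (j(S, L) = 8 - 2*(2/(-2 + 6) + S)/(L + 5) = 8 - 2*(2/4 + S)/(5 + L) = 8 - 2*(2*(¼) + S)/(5 + L) = 8 - 2*(½ + S)/(5 + L))
K = 29 (K = -3 + ((1 - 5)*2)*(-4) = -3 - 4*2*(-4) = -3 - 8*(-4) = -3 + 32 = 29)
j(0, 1)*(K - 10) - 1*146 = ((39 - 2*0 + 8*1)/(5 + 1))*(29 - 10) - 1*146 = ((39 + 0 + 8)/6)*19 - 146 = ((⅙)*47)*19 - 146 = (47/6)*19 - 146 = 893/6 - 146 = 17/6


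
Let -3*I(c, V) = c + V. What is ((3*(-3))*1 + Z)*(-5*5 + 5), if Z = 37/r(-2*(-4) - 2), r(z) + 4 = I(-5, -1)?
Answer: 550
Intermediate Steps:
I(c, V) = -V/3 - c/3 (I(c, V) = -(c + V)/3 = -(V + c)/3 = -V/3 - c/3)
r(z) = -2 (r(z) = -4 + (-⅓*(-1) - ⅓*(-5)) = -4 + (⅓ + 5/3) = -4 + 2 = -2)
Z = -37/2 (Z = 37/(-2) = 37*(-½) = -37/2 ≈ -18.500)
((3*(-3))*1 + Z)*(-5*5 + 5) = ((3*(-3))*1 - 37/2)*(-5*5 + 5) = (-9*1 - 37/2)*(-25 + 5) = (-9 - 37/2)*(-20) = -55/2*(-20) = 550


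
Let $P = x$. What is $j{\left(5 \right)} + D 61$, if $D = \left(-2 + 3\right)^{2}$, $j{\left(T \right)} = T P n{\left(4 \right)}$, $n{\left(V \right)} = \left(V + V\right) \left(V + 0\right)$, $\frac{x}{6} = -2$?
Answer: $-1859$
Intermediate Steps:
$x = -12$ ($x = 6 \left(-2\right) = -12$)
$P = -12$
$n{\left(V \right)} = 2 V^{2}$ ($n{\left(V \right)} = 2 V V = 2 V^{2}$)
$j{\left(T \right)} = - 384 T$ ($j{\left(T \right)} = T \left(-12\right) 2 \cdot 4^{2} = - 12 T 2 \cdot 16 = - 12 T 32 = - 384 T$)
$D = 1$ ($D = 1^{2} = 1$)
$j{\left(5 \right)} + D 61 = \left(-384\right) 5 + 1 \cdot 61 = -1920 + 61 = -1859$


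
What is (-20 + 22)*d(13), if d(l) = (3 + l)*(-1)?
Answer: -32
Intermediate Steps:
d(l) = -3 - l
(-20 + 22)*d(13) = (-20 + 22)*(-3 - 1*13) = 2*(-3 - 13) = 2*(-16) = -32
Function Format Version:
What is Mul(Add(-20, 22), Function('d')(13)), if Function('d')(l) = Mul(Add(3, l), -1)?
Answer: -32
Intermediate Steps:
Function('d')(l) = Add(-3, Mul(-1, l))
Mul(Add(-20, 22), Function('d')(13)) = Mul(Add(-20, 22), Add(-3, Mul(-1, 13))) = Mul(2, Add(-3, -13)) = Mul(2, -16) = -32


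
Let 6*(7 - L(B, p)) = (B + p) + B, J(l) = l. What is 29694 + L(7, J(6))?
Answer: 89093/3 ≈ 29698.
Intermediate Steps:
L(B, p) = 7 - B/3 - p/6 (L(B, p) = 7 - ((B + p) + B)/6 = 7 - (p + 2*B)/6 = 7 + (-B/3 - p/6) = 7 - B/3 - p/6)
29694 + L(7, J(6)) = 29694 + (7 - 1/3*7 - 1/6*6) = 29694 + (7 - 7/3 - 1) = 29694 + 11/3 = 89093/3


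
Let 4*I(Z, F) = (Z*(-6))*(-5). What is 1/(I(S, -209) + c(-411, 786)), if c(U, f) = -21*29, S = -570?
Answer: -1/4884 ≈ -0.00020475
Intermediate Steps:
I(Z, F) = 15*Z/2 (I(Z, F) = ((Z*(-6))*(-5))/4 = (-6*Z*(-5))/4 = (30*Z)/4 = 15*Z/2)
c(U, f) = -609
1/(I(S, -209) + c(-411, 786)) = 1/((15/2)*(-570) - 609) = 1/(-4275 - 609) = 1/(-4884) = -1/4884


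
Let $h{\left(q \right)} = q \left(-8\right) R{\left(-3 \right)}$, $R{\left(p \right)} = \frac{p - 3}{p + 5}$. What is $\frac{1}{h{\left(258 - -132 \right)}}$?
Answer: $\frac{1}{9360} \approx 0.00010684$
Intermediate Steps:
$R{\left(p \right)} = \frac{-3 + p}{5 + p}$
$h{\left(q \right)} = 24 q$ ($h{\left(q \right)} = q \left(-8\right) \frac{-3 - 3}{5 - 3} = - 8 q \frac{1}{2} \left(-6\right) = - 8 q \left(-3\right) = 24 q$)
$\frac{1}{h{\left(258 - -132 \right)}} = \frac{1}{24 \left(258 - -132\right)} = \frac{1}{24 \left(258 + 132\right)} = \frac{1}{24 \cdot 390} = \frac{1}{9360}$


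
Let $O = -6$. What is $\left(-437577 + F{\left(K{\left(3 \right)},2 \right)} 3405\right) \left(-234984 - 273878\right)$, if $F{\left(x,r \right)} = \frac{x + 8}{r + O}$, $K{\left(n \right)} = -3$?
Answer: $\frac{449664302523}{2} \approx 2.2483 \cdot 10^{11}$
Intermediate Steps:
$F{\left(x,r \right)} = \frac{8 + x}{-6 + r}$ ($F{\left(x,r \right)} = \frac{x + 8}{r - 6} = \frac{8 + x}{-6 + r}$)
$\left(-437577 + F{\left(K{\left(3 \right)},2 \right)} 3405\right) \left(-234984 - 273878\right) = \left(-437577 + \frac{8 - 3}{-6 + 2} \cdot 3405\right) \left(-234984 - 273878\right) = \left(-437577 + \frac{1}{-4} \cdot 5 \cdot 3405\right) \left(-508862\right) = \left(-437577 + \left(- \frac{1}{4}\right) 5 \cdot 3405\right) \left(-508862\right) = \left(-437577 - \frac{17025}{4}\right) \left(-508862\right) = \left(- \frac{1767333}{4}\right) \left(-508862\right) = \frac{449664302523}{2}$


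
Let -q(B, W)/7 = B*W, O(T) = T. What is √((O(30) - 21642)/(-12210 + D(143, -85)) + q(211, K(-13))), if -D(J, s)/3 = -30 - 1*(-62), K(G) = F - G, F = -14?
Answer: √6220537379/2051 ≈ 38.455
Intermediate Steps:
K(G) = -14 - G
D(J, s) = -96 (D(J, s) = -3*(-30 - 1*(-62)) = -3*(-30 + 62) = -3*32 = -96)
q(B, W) = -7*B*W
√((O(30) - 21642)/(-12210 + D(143, -85)) + q(211, K(-13))) = √((30 - 21642)/(-12210 - 96) - 7*211*(-14 - 1*(-13))) = √(-21612/(-12306) - 7*211*(-14 + 13)) = √(-21612*(-1/12306) - 7*211*(-1)) = √(3602/2051 + 1477) = √(3032929/2051) = √6220537379/2051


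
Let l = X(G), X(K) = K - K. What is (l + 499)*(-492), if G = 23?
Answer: -245508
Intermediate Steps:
X(K) = 0
l = 0
(l + 499)*(-492) = (0 + 499)*(-492) = 499*(-492) = -245508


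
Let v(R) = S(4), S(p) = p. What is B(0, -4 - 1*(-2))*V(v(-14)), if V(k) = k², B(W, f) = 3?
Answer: 48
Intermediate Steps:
v(R) = 4
B(0, -4 - 1*(-2))*V(v(-14)) = 3*4² = 3*16 = 48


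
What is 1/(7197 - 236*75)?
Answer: -1/10503 ≈ -9.5211e-5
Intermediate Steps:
1/(7197 - 236*75) = 1/(7197 - 17700) = 1/(-10503) = -1/10503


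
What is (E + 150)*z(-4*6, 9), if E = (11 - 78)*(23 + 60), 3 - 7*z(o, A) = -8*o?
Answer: 146097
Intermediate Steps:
z(o, A) = 3/7 + 8*o/7 (z(o, A) = 3/7 - (-8)*o/7 = 3/7 + 8*o/7)
E = -5561 (E = -67*83 = -5561)
(E + 150)*z(-4*6, 9) = (-5561 + 150)*(3/7 + 8*(-4*6)/7) = -5411*(3/7 + (8/7)*(-24)) = -5411*(3/7 - 192/7) = -5411*(-27) = 146097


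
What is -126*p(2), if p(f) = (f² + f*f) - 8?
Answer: 0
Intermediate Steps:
p(f) = -8 + 2*f² (p(f) = (f² + f²) - 8 = 2*f² - 8 = -8 + 2*f²)
-126*p(2) = -126*(-8 + 2*2²) = -126*(-8 + 2*4) = -126*(-8 + 8) = -126*0 = -9*0 = 0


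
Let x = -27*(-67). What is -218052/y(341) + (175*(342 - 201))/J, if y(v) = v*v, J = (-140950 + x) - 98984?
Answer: -730571549/369192175 ≈ -1.9788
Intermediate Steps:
x = 1809
J = -238125 (J = (-140950 + 1809) - 98984 = -139141 - 98984 = -238125)
y(v) = v²
-218052/y(341) + (175*(342 - 201))/J = -218052/(341²) + (175*(342 - 201))/(-238125) = -218052/116281 + (175*141)*(-1/238125) = -218052*1/116281 + 24675*(-1/238125) = -218052/116281 - 329/3175 = -730571549/369192175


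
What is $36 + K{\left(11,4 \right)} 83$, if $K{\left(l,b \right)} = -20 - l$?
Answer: $-2537$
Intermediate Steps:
$36 + K{\left(11,4 \right)} 83 = 36 + \left(-20 - 11\right) 83 = 36 - 2573 = -2537$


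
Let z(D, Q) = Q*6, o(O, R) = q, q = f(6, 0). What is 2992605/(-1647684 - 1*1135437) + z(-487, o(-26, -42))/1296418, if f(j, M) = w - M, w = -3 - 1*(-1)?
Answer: -58783339187/54668002433 ≈ -1.0753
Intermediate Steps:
w = -2 (w = -3 + 1 = -2)
f(j, M) = -2 - M
q = -2 (q = -2 - 1*0 = -2 + 0 = -2)
o(O, R) = -2
z(D, Q) = 6*Q
2992605/(-1647684 - 1*1135437) + z(-487, o(-26, -42))/1296418 = 2992605/(-1647684 - 1*1135437) + (6*(-2))/1296418 = 2992605/(-1647684 - 1135437) - 12*1/1296418 = 2992605/(-2783121) - 6/648209 = 2992605*(-1/2783121) - 6/648209 = -90685/84337 - 6/648209 = -58783339187/54668002433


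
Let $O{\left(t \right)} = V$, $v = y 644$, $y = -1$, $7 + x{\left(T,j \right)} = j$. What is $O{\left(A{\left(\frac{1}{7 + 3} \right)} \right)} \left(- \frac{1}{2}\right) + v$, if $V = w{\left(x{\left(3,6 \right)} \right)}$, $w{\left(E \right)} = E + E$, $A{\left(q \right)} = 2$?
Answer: $-643$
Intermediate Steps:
$x{\left(T,j \right)} = -7 + j$
$w{\left(E \right)} = 2 E$
$V = -2$ ($V = 2 \left(-7 + 6\right) = 2 \left(-1\right) = -2$)
$v = -644$ ($v = \left(-1\right) 644 = -644$)
$O{\left(t \right)} = -2$
$O{\left(A{\left(\frac{1}{7 + 3} \right)} \right)} \left(- \frac{1}{2}\right) + v = - 2 \left(- \frac{1}{2}\right) - 644 = - 2 \left(\left(-1\right) \frac{1}{2}\right) - 644 = \left(-2\right) \left(- \frac{1}{2}\right) - 644 = 1 - 644 = -643$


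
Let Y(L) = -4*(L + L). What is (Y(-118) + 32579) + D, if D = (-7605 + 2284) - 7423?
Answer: 20779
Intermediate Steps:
D = -12744 (D = -5321 - 7423 = -12744)
Y(L) = -8*L
(Y(-118) + 32579) + D = (-8*(-118) + 32579) - 12744 = (944 + 32579) - 12744 = 33523 - 12744 = 20779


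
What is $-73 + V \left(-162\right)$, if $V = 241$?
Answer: $-39115$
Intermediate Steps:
$-73 + V \left(-162\right) = -73 + 241 \left(-162\right) = -73 - 39042 = -39115$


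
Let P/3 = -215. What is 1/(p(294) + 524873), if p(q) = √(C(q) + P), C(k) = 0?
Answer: 524873/275491666774 - I*√645/275491666774 ≈ 1.9052e-6 - 9.2187e-11*I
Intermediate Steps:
P = -645 (P = 3*(-215) = -645)
p(q) = I*√645 (p(q) = √(0 - 645) = √(-645) = I*√645)
1/(p(294) + 524873) = 1/(I*√645 + 524873) = 1/(524873 + I*√645)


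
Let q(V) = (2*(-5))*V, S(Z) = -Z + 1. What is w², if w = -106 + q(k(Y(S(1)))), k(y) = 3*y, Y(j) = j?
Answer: 11236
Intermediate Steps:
S(Z) = 1 - Z
q(V) = -10*V
w = -106 (w = -106 - 30*(1 - 1*1) = -106 - 30*(1 - 1) = -106 - 30*0 = -106 - 10*0 = -106 + 0 = -106)
w² = (-106)² = 11236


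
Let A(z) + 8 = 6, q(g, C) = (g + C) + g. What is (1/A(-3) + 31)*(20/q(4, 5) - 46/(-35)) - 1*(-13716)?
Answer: 6280369/455 ≈ 13803.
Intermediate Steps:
q(g, C) = C + 2*g (q(g, C) = (C + g) + g = C + 2*g)
A(z) = -2 (A(z) = -8 + 6 = -2)
(1/A(-3) + 31)*(20/q(4, 5) - 46/(-35)) - 1*(-13716) = (1/(-2) + 31)*(20/(5 + 2*4) - 46/(-35)) - 1*(-13716) = (-½ + 31)*(20/(5 + 8) - 46*(-1/35)) + 13716 = 61*(20/13 + 46/35)/2 + 13716 = (61/2)*(1298/455) + 13716 = 39589/455 + 13716 = 6280369/455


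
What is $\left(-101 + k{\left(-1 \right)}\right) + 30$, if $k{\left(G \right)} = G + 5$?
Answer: $-67$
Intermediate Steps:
$k{\left(G \right)} = 5 + G$
$\left(-101 + k{\left(-1 \right)}\right) + 30 = \left(-101 + \left(5 - 1\right)\right) + 30 = \left(-101 + 4\right) + 30 = -97 + 30 = -67$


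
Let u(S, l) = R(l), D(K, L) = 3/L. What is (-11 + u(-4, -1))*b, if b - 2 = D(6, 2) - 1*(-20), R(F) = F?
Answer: -282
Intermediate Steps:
u(S, l) = l
b = 47/2 (b = 2 + (3/2 - 1*(-20)) = 2 + (3*(½) + 20) = 2 + (3/2 + 20) = 2 + 43/2 = 47/2 ≈ 23.500)
(-11 + u(-4, -1))*b = (-11 - 1)*(47/2) = -12*47/2 = -282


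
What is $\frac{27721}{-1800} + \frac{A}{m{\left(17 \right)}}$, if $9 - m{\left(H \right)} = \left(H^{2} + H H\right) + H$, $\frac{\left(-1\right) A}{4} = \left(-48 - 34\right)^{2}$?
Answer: $\frac{16084147}{527400} \approx 30.497$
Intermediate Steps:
$A = -26896$ ($A = - 4 \left(-48 - 34\right)^{2} = - 4 \left(-82\right)^{2} = \left(-4\right) 6724 = -26896$)
$m{\left(H \right)} = 9 - H - 2 H^{2}$ ($m{\left(H \right)} = 9 - \left(\left(H^{2} + H H\right) + H\right) = 9 - \left(\left(H^{2} + H^{2}\right) + H\right) = 9 - \left(2 H^{2} + H\right) = 9 - \left(H + 2 H^{2}\right) = 9 - H - 2 H^{2}$)
$\frac{27721}{-1800} + \frac{A}{m{\left(17 \right)}} = \frac{27721}{-1800} - \frac{26896}{9 - 17 - 2 \cdot 17^{2}} = 27721 \left(- \frac{1}{1800}\right) - \frac{26896}{9 - 17 - 578} = - \frac{27721}{1800} - \frac{26896}{9 - 17 - 578} = - \frac{27721}{1800} - \frac{26896}{-586} = - \frac{27721}{1800} - - \frac{13448}{293} = - \frac{27721}{1800} + \frac{13448}{293} = \frac{16084147}{527400}$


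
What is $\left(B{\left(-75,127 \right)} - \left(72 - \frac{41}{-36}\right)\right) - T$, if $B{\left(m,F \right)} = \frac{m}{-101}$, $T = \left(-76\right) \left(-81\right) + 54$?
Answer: $- \frac{22842793}{3636} \approx -6282.4$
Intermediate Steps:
$T = 6210$ ($T = 6156 + 54 = 6210$)
$B{\left(m,F \right)} = - \frac{m}{101}$ ($B{\left(m,F \right)} = m \left(- \frac{1}{101}\right) = - \frac{m}{101}$)
$\left(B{\left(-75,127 \right)} - \left(72 - \frac{41}{-36}\right)\right) - T = \left(\left(- \frac{1}{101}\right) \left(-75\right) - \left(72 - \frac{41}{-36}\right)\right) - 6210 = \left(\frac{75}{101} + \left(-72 + 41 \left(- \frac{1}{36}\right)\right)\right) - 6210 = \left(\frac{75}{101} - \frac{2633}{36}\right) - 6210 = - \frac{263233}{3636} - 6210 = - \frac{22842793}{3636}$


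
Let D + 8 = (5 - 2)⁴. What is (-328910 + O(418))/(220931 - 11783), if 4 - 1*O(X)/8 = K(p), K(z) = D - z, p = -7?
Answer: -164759/104574 ≈ -1.5755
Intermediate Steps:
D = 73 (D = -8 + (5 - 2)⁴ = -8 + 3⁴ = -8 + 81 = 73)
K(z) = 73 - z
O(X) = -608 (O(X) = 32 - 8*(73 - 1*(-7)) = 32 - 8*(73 + 7) = 32 - 8*80 = 32 - 640 = -608)
(-328910 + O(418))/(220931 - 11783) = (-328910 - 608)/(220931 - 11783) = -329518/209148 = -329518*1/209148 = -164759/104574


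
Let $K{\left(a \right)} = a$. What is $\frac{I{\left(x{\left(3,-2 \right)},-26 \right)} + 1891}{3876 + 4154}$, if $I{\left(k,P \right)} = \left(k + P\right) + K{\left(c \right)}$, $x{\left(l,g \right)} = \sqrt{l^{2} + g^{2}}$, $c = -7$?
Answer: $\frac{929}{4015} + \frac{\sqrt{13}}{8030} \approx 0.23183$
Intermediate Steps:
$x{\left(l,g \right)} = \sqrt{g^{2} + l^{2}}$
$I{\left(k,P \right)} = -7 + P + k$ ($I{\left(k,P \right)} = \left(k + P\right) - 7 = \left(P + k\right) - 7 = -7 + P + k$)
$\frac{I{\left(x{\left(3,-2 \right)},-26 \right)} + 1891}{3876 + 4154} = \frac{\left(-7 - 26 + \sqrt{\left(-2\right)^{2} + 3^{2}}\right) + 1891}{3876 + 4154} = \frac{\left(-7 - 26 + \sqrt{4 + 9}\right) + 1891}{8030} = \left(\left(-7 - 26 + \sqrt{13}\right) + 1891\right) \frac{1}{8030} = \left(\left(-33 + \sqrt{13}\right) + 1891\right) \frac{1}{8030} = \left(1858 + \sqrt{13}\right) \frac{1}{8030} = \frac{929}{4015} + \frac{\sqrt{13}}{8030}$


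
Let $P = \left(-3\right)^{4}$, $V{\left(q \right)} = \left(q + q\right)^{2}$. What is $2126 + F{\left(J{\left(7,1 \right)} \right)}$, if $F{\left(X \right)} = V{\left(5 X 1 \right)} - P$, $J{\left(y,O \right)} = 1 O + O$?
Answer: $2445$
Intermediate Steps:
$V{\left(q \right)} = 4 q^{2}$ ($V{\left(q \right)} = \left(2 q\right)^{2} = 4 q^{2}$)
$P = 81$
$J{\left(y,O \right)} = 2 O$ ($J{\left(y,O \right)} = O + O = 2 O$)
$F{\left(X \right)} = -81 + 100 X^{2}$ ($F{\left(X \right)} = 4 \left(5 X 1\right)^{2} - 81 = 4 \left(5 X\right)^{2} - 81 = 4 \cdot 25 X^{2} - 81 = 100 X^{2} - 81 = -81 + 100 X^{2}$)
$2126 + F{\left(J{\left(7,1 \right)} \right)} = 2126 - \left(81 - 100 \left(2 \cdot 1\right)^{2}\right) = 2126 - \left(81 - 100 \cdot 2^{2}\right) = 2126 + \left(-81 + 100 \cdot 4\right) = 2126 + \left(-81 + 400\right) = 2126 + 319 = 2445$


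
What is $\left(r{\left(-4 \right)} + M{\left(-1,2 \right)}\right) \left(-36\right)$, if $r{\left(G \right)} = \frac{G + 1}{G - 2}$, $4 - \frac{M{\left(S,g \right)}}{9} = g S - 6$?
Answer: $-3906$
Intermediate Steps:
$M{\left(S,g \right)} = 90 - 9 S g$ ($M{\left(S,g \right)} = 36 - 9 \left(g S - 6\right) = 36 - 9 \left(S g - 6\right) = 36 - 9 \left(-6 + S g\right) = 36 - \left(-54 + 9 S g\right) = 90 - 9 S g$)
$r{\left(G \right)} = \frac{1 + G}{-2 + G}$
$\left(r{\left(-4 \right)} + M{\left(-1,2 \right)}\right) \left(-36\right) = \left(\frac{1 - 4}{-2 - 4} + \left(90 - \left(-9\right) 2\right)\right) \left(-36\right) = \left(\frac{1}{-6} \left(-3\right) + \left(90 + 18\right)\right) \left(-36\right) = \left(\left(- \frac{1}{6}\right) \left(-3\right) + 108\right) \left(-36\right) = \left(\frac{1}{2} + 108\right) \left(-36\right) = \frac{217}{2} \left(-36\right) = -3906$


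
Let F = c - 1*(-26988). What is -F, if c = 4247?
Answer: -31235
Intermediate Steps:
F = 31235 (F = 4247 - 1*(-26988) = 4247 + 26988 = 31235)
-F = -1*31235 = -31235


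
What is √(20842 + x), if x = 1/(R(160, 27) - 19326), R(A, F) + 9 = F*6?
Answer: √7661601069045/19173 ≈ 144.37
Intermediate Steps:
R(A, F) = -9 + 6*F (R(A, F) = -9 + F*6 = -9 + 6*F)
x = -1/19173 (x = 1/((-9 + 6*27) - 19326) = 1/((-9 + 162) - 19326) = 1/(153 - 19326) = 1/(-19173) = -1/19173 ≈ -5.2157e-5)
√(20842 + x) = √(20842 - 1/19173) = √(399603665/19173) = √7661601069045/19173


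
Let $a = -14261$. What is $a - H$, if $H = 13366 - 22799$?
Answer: $-4828$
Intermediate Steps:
$H = -9433$
$a - H = -14261 - -9433 = -14261 + 9433 = -4828$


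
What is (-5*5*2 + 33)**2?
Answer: 289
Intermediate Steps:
(-5*5*2 + 33)**2 = (-25*2 + 33)**2 = (-50 + 33)**2 = (-17)**2 = 289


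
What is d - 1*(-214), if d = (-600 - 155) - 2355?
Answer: -2896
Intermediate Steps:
d = -3110 (d = -755 - 2355 = -3110)
d - 1*(-214) = -3110 - 1*(-214) = -3110 + 214 = -2896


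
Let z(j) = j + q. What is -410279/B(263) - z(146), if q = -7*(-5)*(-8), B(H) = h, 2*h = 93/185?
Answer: -151790768/93 ≈ -1.6322e+6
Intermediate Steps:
h = 93/370 (h = (93/185)/2 = (93*(1/185))/2 = (1/2)*(93/185) = 93/370 ≈ 0.25135)
B(H) = 93/370
q = -280 (q = 35*(-8) = -280)
z(j) = -280 + j (z(j) = j - 280 = -280 + j)
-410279/B(263) - z(146) = -410279/93/370 - (-280 + 146) = -410279*370/93 - 1*(-134) = -151803230/93 + 134 = -151790768/93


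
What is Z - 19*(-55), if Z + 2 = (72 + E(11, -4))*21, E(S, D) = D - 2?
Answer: 2429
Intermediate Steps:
E(S, D) = -2 + D
Z = 1384 (Z = -2 + (72 + (-2 - 4))*21 = -2 + (72 - 6)*21 = -2 + 66*21 = -2 + 1386 = 1384)
Z - 19*(-55) = 1384 - 19*(-55) = 1384 + 1045 = 2429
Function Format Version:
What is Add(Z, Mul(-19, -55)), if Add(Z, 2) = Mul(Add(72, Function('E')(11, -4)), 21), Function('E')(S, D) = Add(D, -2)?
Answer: 2429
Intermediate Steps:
Function('E')(S, D) = Add(-2, D)
Z = 1384 (Z = Add(-2, Mul(Add(72, Add(-2, -4)), 21)) = Add(-2, Mul(Add(72, -6), 21)) = Add(-2, Mul(66, 21)) = Add(-2, 1386) = 1384)
Add(Z, Mul(-19, -55)) = Add(1384, Mul(-19, -55)) = Add(1384, 1045) = 2429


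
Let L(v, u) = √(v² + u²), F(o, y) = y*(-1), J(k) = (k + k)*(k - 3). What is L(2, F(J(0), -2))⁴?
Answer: 64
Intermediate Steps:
J(k) = 2*k*(-3 + k) (J(k) = (2*k)*(-3 + k) = 2*k*(-3 + k))
F(o, y) = -y
L(v, u) = √(u² + v²)
L(2, F(J(0), -2))⁴ = (√((-1*(-2))² + 2²))⁴ = (√(2² + 4))⁴ = (√(4 + 4))⁴ = (√8)⁴ = (2*√2)⁴ = 64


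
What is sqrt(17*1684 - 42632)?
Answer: 6*I*sqrt(389) ≈ 118.34*I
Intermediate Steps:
sqrt(17*1684 - 42632) = sqrt(28628 - 42632) = sqrt(-14004) = 6*I*sqrt(389)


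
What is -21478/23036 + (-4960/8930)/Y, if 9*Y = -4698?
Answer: -2500114483/2684534814 ≈ -0.93130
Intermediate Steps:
Y = -522 (Y = (1/9)*(-4698) = -522)
-21478/23036 + (-4960/8930)/Y = -21478/23036 - 4960/8930/(-522) = -21478*1/23036 - 4960*1/8930*(-1/522) = -10739/11518 - 496/893*(-1/522) = -10739/11518 + 248/233073 = -2500114483/2684534814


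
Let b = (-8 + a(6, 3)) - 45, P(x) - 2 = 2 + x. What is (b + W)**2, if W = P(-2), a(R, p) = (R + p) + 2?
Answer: 1600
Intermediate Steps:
P(x) = 4 + x (P(x) = 2 + (2 + x) = 4 + x)
a(R, p) = 2 + R + p
W = 2 (W = 4 - 2 = 2)
b = -42 (b = (-8 + (2 + 6 + 3)) - 45 = (-8 + 11) - 45 = 3 - 45 = -42)
(b + W)**2 = (-42 + 2)**2 = (-40)**2 = 1600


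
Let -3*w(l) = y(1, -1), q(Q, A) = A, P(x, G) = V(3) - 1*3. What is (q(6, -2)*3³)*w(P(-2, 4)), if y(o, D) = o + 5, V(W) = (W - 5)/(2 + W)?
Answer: 108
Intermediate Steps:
V(W) = (-5 + W)/(2 + W)
y(o, D) = 5 + o
P(x, G) = -17/5 (P(x, G) = (-5 + 3)/(2 + 3) - 1*3 = -2/5 - 3 = (⅕)*(-2) - 3 = -⅖ - 3 = -17/5)
w(l) = -2 (w(l) = -(5 + 1)/3 = -⅓*6 = -2)
(q(6, -2)*3³)*w(P(-2, 4)) = -2*3³*(-2) = -2*27*(-2) = -54*(-2) = 108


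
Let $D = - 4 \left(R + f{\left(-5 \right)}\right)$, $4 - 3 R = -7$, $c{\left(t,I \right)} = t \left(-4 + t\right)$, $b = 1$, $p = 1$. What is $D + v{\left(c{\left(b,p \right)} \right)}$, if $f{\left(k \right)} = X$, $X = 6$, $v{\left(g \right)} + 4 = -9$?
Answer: $- \frac{155}{3} \approx -51.667$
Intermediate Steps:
$R = \frac{11}{3}$ ($R = \frac{4}{3} - - \frac{7}{3} = \frac{4}{3} + \frac{7}{3} = \frac{11}{3} \approx 3.6667$)
$v{\left(g \right)} = -13$ ($v{\left(g \right)} = -4 - 9 = -13$)
$f{\left(k \right)} = 6$
$D = - \frac{116}{3}$ ($D = - 4 \left(\frac{11}{3} + 6\right) = \left(-4\right) \frac{29}{3} = - \frac{116}{3} \approx -38.667$)
$D + v{\left(c{\left(b,p \right)} \right)} = - \frac{116}{3} - 13 = - \frac{155}{3}$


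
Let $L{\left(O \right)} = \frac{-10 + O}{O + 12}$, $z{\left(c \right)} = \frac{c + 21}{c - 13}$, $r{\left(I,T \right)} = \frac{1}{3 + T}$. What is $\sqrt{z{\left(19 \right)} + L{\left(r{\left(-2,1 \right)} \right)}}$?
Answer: $\frac{\sqrt{2589}}{21} \approx 2.423$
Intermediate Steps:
$z{\left(c \right)} = \frac{21 + c}{-13 + c}$
$L{\left(O \right)} = \frac{-10 + O}{12 + O}$
$\sqrt{z{\left(19 \right)} + L{\left(r{\left(-2,1 \right)} \right)}} = \sqrt{\frac{21 + 19}{-13 + 19} + \frac{-10 + \frac{1}{3 + 1}}{12 + \frac{1}{3 + 1}}} = \sqrt{\frac{1}{6} \cdot 40 + \frac{-10 + \frac{1}{4}}{12 + \frac{1}{4}}} = \sqrt{\frac{20}{3} + \frac{1}{\frac{49}{4}} \left(- \frac{39}{4}\right)} = \sqrt{\frac{20}{3} + \frac{4}{49} \left(- \frac{39}{4}\right)} = \sqrt{\frac{20}{3} - \frac{39}{49}} = \sqrt{\frac{863}{147}} = \frac{\sqrt{2589}}{21}$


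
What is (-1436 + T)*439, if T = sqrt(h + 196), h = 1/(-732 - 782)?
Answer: -630404 + 439*sqrt(449268902)/1514 ≈ -6.2426e+5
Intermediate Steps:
h = -1/1514 (h = 1/(-1514) = -1/1514 ≈ -0.00066050)
T = sqrt(449268902)/1514 (T = sqrt(-1/1514 + 196) = sqrt(296743/1514) = sqrt(449268902)/1514 ≈ 14.000)
(-1436 + T)*439 = (-1436 + sqrt(449268902)/1514)*439 = -630404 + 439*sqrt(449268902)/1514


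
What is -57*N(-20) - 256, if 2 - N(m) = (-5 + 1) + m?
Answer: -1738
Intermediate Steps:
N(m) = 6 - m (N(m) = 2 - ((-5 + 1) + m) = 2 - (-4 + m) = 2 + (4 - m) = 6 - m)
-57*N(-20) - 256 = -57*(6 - 1*(-20)) - 256 = -57*(6 + 20) - 256 = -57*26 - 256 = -1482 - 256 = -1738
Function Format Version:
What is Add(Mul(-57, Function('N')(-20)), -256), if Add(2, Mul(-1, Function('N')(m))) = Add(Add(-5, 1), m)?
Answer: -1738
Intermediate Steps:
Function('N')(m) = Add(6, Mul(-1, m)) (Function('N')(m) = Add(2, Mul(-1, Add(Add(-5, 1), m))) = Add(2, Mul(-1, Add(-4, m))) = Add(2, Add(4, Mul(-1, m))) = Add(6, Mul(-1, m)))
Add(Mul(-57, Function('N')(-20)), -256) = Add(Mul(-57, Add(6, Mul(-1, -20))), -256) = Add(Mul(-57, Add(6, 20)), -256) = Add(Mul(-57, 26), -256) = Add(-1482, -256) = -1738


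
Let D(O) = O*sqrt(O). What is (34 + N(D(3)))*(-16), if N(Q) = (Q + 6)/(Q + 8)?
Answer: -20464/37 - 96*sqrt(3)/37 ≈ -557.58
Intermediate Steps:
D(O) = O**(3/2)
N(Q) = (6 + Q)/(8 + Q)
(34 + N(D(3)))*(-16) = (34 + (6 + 3**(3/2))/(8 + 3**(3/2)))*(-16) = (34 + (6 + 3*sqrt(3))/(8 + 3*sqrt(3)))*(-16) = -544 - 16*(6 + 3*sqrt(3))/(8 + 3*sqrt(3))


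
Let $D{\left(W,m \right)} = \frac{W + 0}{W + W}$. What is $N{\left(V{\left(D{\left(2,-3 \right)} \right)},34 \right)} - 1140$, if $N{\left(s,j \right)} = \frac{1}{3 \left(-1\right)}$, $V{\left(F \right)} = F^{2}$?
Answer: $- \frac{3421}{3} \approx -1140.3$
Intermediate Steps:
$D{\left(W,m \right)} = \frac{1}{2}$ ($D{\left(W,m \right)} = \frac{W}{2 W} = W \frac{1}{2 W} = \frac{1}{2}$)
$N{\left(s,j \right)} = - \frac{1}{3}$ ($N{\left(s,j \right)} = \frac{1}{-3} = - \frac{1}{3}$)
$N{\left(V{\left(D{\left(2,-3 \right)} \right)},34 \right)} - 1140 = - \frac{1}{3} - 1140 = - \frac{3421}{3}$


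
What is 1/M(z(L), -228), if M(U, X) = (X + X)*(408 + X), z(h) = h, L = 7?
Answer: -1/82080 ≈ -1.2183e-5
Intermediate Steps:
M(U, X) = 2*X*(408 + X) (M(U, X) = (2*X)*(408 + X) = 2*X*(408 + X))
1/M(z(L), -228) = 1/(2*(-228)*(408 - 228)) = 1/(2*(-228)*180) = 1/(-82080) = -1/82080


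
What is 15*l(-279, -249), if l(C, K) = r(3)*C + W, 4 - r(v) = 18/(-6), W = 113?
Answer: -27600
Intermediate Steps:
r(v) = 7 (r(v) = 4 - 18/(-6) = 4 - 18*(-1)/6 = 4 - 1*(-3) = 4 + 3 = 7)
l(C, K) = 113 + 7*C (l(C, K) = 7*C + 113 = 113 + 7*C)
15*l(-279, -249) = 15*(113 + 7*(-279)) = 15*(113 - 1953) = 15*(-1840) = -27600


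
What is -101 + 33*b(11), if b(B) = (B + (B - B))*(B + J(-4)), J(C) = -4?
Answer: 2440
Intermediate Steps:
b(B) = B*(-4 + B) (b(B) = (B + (B - B))*(B - 4) = (B + 0)*(-4 + B) = B*(-4 + B))
-101 + 33*b(11) = -101 + 33*(11*(-4 + 11)) = -101 + 33*(11*7) = -101 + 33*77 = -101 + 2541 = 2440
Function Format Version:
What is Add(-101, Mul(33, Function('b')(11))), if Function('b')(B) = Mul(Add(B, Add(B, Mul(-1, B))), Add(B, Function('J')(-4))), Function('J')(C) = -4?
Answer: 2440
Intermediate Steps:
Function('b')(B) = Mul(B, Add(-4, B)) (Function('b')(B) = Mul(Add(B, Add(B, Mul(-1, B))), Add(B, -4)) = Mul(Add(B, 0), Add(-4, B)) = Mul(B, Add(-4, B)))
Add(-101, Mul(33, Function('b')(11))) = Add(-101, Mul(33, Mul(11, Add(-4, 11)))) = Add(-101, Mul(33, Mul(11, 7))) = Add(-101, Mul(33, 77)) = Add(-101, 2541) = 2440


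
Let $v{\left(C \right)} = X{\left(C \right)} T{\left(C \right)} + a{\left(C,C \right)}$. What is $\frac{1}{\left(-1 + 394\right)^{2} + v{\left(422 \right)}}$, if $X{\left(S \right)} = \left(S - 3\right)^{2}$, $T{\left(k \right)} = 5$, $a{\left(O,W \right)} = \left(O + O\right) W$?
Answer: $\frac{1}{1388422} \approx 7.2024 \cdot 10^{-7}$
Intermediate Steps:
$a{\left(O,W \right)} = 2 O W$
$X{\left(S \right)} = \left(-3 + S\right)^{2}$
$v{\left(C \right)} = 2 C^{2} + 5 \left(-3 + C\right)^{2}$ ($v{\left(C \right)} = \left(-3 + C\right)^{2} \cdot 5 + 2 C C = 5 \left(-3 + C\right)^{2} + 2 C^{2} = 2 C^{2} + 5 \left(-3 + C\right)^{2}$)
$\frac{1}{\left(-1 + 394\right)^{2} + v{\left(422 \right)}} = \frac{1}{\left(-1 + 394\right)^{2} + \left(45 - 12660 + 7 \cdot 422^{2}\right)} = \frac{1}{393^{2} + \left(45 - 12660 + 7 \cdot 178084\right)} = \frac{1}{154449 + \left(45 - 12660 + 1246588\right)} = \frac{1}{154449 + 1233973} = \frac{1}{1388422}$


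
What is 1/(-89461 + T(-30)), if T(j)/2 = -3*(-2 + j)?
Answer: -1/89269 ≈ -1.1202e-5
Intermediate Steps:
T(j) = 12 - 6*j (T(j) = 2*(-3*(-2 + j)) = 2*(6 - 3*j) = 12 - 6*j)
1/(-89461 + T(-30)) = 1/(-89461 + (12 - 6*(-30))) = 1/(-89461 + (12 + 180)) = 1/(-89461 + 192) = 1/(-89269) = -1/89269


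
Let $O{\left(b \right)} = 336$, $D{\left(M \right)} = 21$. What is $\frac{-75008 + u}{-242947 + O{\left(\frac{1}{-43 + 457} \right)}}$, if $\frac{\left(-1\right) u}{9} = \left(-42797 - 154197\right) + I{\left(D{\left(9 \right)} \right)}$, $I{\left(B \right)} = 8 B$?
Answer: $- \frac{1696426}{242611} \approx -6.9924$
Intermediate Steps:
$u = 1771434$ ($u = - 9 \left(\left(-42797 - 154197\right) + 8 \cdot 21\right) = - 9 \left(-196994 + 168\right) = \left(-9\right) \left(-196826\right) = 1771434$)
$\frac{-75008 + u}{-242947 + O{\left(\frac{1}{-43 + 457} \right)}} = \frac{-75008 + 1771434}{-242947 + 336} = \frac{1696426}{-242611} = 1696426 \left(- \frac{1}{242611}\right) = - \frac{1696426}{242611}$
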